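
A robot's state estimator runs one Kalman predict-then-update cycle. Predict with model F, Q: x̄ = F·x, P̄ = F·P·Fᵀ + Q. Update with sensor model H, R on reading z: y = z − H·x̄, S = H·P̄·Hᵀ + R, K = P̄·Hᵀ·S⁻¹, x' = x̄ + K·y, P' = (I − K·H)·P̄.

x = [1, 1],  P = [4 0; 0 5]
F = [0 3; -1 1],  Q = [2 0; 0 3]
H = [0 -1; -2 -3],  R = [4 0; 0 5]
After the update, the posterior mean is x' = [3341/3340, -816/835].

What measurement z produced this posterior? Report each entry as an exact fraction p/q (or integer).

x̄ = F·x = [3, 0]
P̄ = F·P·Fᵀ + Q = [47 15; 15 12]
S = H·P̄·Hᵀ + R = [16 66; 66 481]
K = P̄·Hᵀ·S⁻¹ = [1959/3340 -617/1670; -354/835 -66/835]
x' − x̄ = [-6679/3340, -816/835] = K·y
y = (KᵀK)⁻¹·Kᵀ·(x' − x̄) = [1, 7]
z = y + H·x̄ = [1, 7] + [0, -6] = [1, 1]

z = [1, 1]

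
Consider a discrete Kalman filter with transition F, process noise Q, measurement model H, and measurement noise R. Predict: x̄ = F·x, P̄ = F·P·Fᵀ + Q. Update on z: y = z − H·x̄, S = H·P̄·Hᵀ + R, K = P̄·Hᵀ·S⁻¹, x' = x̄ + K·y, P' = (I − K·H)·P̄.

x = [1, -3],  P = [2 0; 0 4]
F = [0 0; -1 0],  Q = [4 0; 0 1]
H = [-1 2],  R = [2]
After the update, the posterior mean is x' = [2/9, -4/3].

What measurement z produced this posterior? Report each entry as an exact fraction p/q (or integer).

z = [-3]

x̄ = F·x = [0, -1]
P̄ = F·P·Fᵀ + Q = [4 0; 0 3]
S = H·P̄·Hᵀ + R = [18]
K = P̄·Hᵀ·S⁻¹ = [-2/9; 1/3]
x' − x̄ = [2/9, -1/3] = K·y
y = (KᵀK)⁻¹·Kᵀ·(x' − x̄) = [-1]
z = y + H·x̄ = [-1] + [-2] = [-3]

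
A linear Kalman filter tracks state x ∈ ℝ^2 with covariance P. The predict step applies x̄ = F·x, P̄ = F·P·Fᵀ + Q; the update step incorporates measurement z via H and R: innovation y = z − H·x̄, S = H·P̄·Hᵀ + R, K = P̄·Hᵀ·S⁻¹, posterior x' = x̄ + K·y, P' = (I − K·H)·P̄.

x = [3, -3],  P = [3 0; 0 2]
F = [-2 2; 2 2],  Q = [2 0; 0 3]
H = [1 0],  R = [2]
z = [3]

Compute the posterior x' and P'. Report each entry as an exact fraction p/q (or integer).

x̄ = F·x = [-12, 0]
P̄ = F·P·Fᵀ + Q = [22 -4; -4 23]
y = z − H·x̄ = [15]
S = H·P̄·Hᵀ + R = [24]
K = P̄·Hᵀ·S⁻¹ = [11/12; -1/6]
x' = x̄ + K·y = [7/4, -5/2]
P' = (I − K·H)·P̄ = [11/6 -1/3; -1/3 67/3]

x' = [7/4, -5/2]
P' = [11/6 -1/3; -1/3 67/3]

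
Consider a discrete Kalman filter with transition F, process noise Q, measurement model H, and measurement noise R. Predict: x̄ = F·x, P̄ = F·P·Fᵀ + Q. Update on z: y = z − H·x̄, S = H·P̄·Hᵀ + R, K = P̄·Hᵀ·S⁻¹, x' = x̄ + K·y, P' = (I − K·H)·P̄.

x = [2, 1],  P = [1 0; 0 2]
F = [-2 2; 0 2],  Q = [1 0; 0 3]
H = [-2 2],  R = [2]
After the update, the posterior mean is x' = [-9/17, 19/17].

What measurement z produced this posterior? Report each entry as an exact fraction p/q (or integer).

z = [3]

x̄ = F·x = [-2, 2]
P̄ = F·P·Fᵀ + Q = [13 8; 8 11]
S = H·P̄·Hᵀ + R = [34]
K = P̄·Hᵀ·S⁻¹ = [-5/17; 3/17]
x' − x̄ = [25/17, -15/17] = K·y
y = (KᵀK)⁻¹·Kᵀ·(x' − x̄) = [-5]
z = y + H·x̄ = [-5] + [8] = [3]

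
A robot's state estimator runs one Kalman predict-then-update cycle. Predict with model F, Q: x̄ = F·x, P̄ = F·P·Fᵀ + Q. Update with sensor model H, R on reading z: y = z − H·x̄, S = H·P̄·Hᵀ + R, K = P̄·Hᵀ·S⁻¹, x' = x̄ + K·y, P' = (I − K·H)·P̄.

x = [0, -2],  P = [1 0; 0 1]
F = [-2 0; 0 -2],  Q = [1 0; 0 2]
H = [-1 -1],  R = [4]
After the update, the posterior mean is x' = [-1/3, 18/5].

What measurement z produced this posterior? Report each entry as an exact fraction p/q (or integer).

z = [-3]

x̄ = F·x = [0, 4]
P̄ = F·P·Fᵀ + Q = [5 0; 0 6]
S = H·P̄·Hᵀ + R = [15]
K = P̄·Hᵀ·S⁻¹ = [-1/3; -2/5]
x' − x̄ = [-1/3, -2/5] = K·y
y = (KᵀK)⁻¹·Kᵀ·(x' − x̄) = [1]
z = y + H·x̄ = [1] + [-4] = [-3]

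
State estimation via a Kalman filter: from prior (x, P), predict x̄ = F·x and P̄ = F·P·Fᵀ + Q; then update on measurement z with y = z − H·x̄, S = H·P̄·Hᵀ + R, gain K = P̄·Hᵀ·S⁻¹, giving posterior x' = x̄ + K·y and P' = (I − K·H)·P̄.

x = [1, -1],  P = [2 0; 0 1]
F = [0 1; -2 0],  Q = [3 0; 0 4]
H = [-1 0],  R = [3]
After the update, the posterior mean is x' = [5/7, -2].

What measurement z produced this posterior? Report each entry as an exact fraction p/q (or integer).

z = [-2]

x̄ = F·x = [-1, -2]
P̄ = F·P·Fᵀ + Q = [4 0; 0 12]
S = H·P̄·Hᵀ + R = [7]
K = P̄·Hᵀ·S⁻¹ = [-4/7; 0]
x' − x̄ = [12/7, 0] = K·y
y = (KᵀK)⁻¹·Kᵀ·(x' − x̄) = [-3]
z = y + H·x̄ = [-3] + [1] = [-2]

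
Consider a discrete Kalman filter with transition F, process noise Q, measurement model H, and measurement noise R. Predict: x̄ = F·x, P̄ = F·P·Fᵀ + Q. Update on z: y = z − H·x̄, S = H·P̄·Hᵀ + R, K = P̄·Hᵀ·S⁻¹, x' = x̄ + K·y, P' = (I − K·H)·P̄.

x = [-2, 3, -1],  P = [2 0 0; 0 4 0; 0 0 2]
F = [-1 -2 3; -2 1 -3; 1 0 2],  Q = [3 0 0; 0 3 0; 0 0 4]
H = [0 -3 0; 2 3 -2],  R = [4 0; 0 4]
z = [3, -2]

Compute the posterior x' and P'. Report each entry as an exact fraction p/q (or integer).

x̄ = F·x = [-7, 10, -4]
P̄ = F·P·Fᵀ + Q = [39 -22 10; -22 33 -16; 10 -16 14]
y = z − H·x̄ = [33, -26]
S = H·P̄·Hᵀ + R = [301 -261; -261 361]
K = P̄·Hᵀ·S⁻¹ = [10869/20270 7409/20270; -3258/10135 87/10135; 678/10135 -1082/10135]
x' = x̄ + K·y = [24153/20270, -8426/10135, 9966/10135]
P' = (I − K·H)·P̄ = [66224/10135 -7246/10135 47946/10135; -7246/10135 4344/10135 -904/10135; 47946/10135 -904/10135 48754/10135]

x' = [24153/20270, -8426/10135, 9966/10135]
P' = [66224/10135 -7246/10135 47946/10135; -7246/10135 4344/10135 -904/10135; 47946/10135 -904/10135 48754/10135]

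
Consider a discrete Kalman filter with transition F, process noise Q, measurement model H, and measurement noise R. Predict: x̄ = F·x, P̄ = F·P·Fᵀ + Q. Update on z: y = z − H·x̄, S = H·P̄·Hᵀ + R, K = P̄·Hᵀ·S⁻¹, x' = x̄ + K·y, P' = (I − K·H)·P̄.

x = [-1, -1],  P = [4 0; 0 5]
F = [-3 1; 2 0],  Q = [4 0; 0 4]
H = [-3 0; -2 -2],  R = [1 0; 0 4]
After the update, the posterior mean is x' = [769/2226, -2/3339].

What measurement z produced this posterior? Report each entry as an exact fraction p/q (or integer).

z = [-1, -1]

x̄ = F·x = [2, -2]
P̄ = F·P·Fᵀ + Q = [45 -24; -24 20]
S = H·P̄·Hᵀ + R = [406 126; 126 72]
K = P̄·Hᵀ·S⁻¹ = [-123/371 -1/318; 116/371 -208/477]
x' − x̄ = [-3683/2226, 6676/3339] = K·y
y = (KᵀK)⁻¹·Kᵀ·(x' − x̄) = [5, -1]
z = y + H·x̄ = [5, -1] + [-6, 0] = [-1, -1]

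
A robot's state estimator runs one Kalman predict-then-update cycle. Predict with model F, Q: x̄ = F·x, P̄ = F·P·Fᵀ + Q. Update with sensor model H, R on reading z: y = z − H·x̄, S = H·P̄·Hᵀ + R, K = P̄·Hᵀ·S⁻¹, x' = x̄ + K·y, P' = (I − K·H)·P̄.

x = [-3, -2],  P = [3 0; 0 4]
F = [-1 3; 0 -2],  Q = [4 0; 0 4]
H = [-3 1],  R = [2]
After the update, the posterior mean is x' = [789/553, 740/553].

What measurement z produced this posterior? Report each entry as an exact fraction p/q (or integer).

z = [-3]

x̄ = F·x = [-3, 4]
P̄ = F·P·Fᵀ + Q = [43 -24; -24 20]
S = H·P̄·Hᵀ + R = [553]
K = P̄·Hᵀ·S⁻¹ = [-153/553; 92/553]
x' − x̄ = [2448/553, -1472/553] = K·y
y = (KᵀK)⁻¹·Kᵀ·(x' − x̄) = [-16]
z = y + H·x̄ = [-16] + [13] = [-3]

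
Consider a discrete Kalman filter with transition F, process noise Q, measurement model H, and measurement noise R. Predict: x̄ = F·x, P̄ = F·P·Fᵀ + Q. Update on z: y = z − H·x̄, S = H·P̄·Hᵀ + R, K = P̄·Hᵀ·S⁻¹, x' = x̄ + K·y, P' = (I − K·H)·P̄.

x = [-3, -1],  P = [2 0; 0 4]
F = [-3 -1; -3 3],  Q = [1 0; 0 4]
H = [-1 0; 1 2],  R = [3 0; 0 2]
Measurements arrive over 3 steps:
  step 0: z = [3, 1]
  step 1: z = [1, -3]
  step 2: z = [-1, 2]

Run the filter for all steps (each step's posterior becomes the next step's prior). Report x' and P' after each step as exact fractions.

step 0: x' = [-3163/2027, 7876/6081], P' = [5238/2027 -2584/2027; -2584/2027 6838/6081]
step 1: x' = [-5368257/4855969, -12775843/14567907], P' = [7796898/4855969 -3455768/4855969; -3455768/4855969 11677508/14567907]
step 2: x' = [15826513744/7296807065, -3146891684/21890421195], P' = [11701126674/7296807065 -5200630408/7296807065; -5200630408/7296807065 17552995258/21890421195]

step 0: x̄ = F·x = [10, 6]
step 0: P̄ = F·P·Fᵀ + Q = [23 6; 6 58]
step 0: y = z − H·x̄ = [13, -21]
step 0: S = H·P̄·Hᵀ + R = [26 -35; -35 281]
step 0: K = P̄·Hᵀ·S⁻¹ = [-1746/2027 35/2027; 2584/6081 2962/6081]
step 0: x' = x̄ + K·y = [-3163/2027, 7876/6081]
step 0: P' = (I − K·H)·P̄ = [5238/2027 -2584/2027; -2584/2027 6838/6081]
step 1: x̄ = F·x = [20591/6081, 17365/2027]
step 1: P̄ = F·P·Fᵀ + Q = [107833/6081 55808/2027; 55808/2027 122276/2027]
step 1: y = z − H·x̄ = [26672/6081, -143024/6081]
step 1: S = H·P̄·Hᵀ + R = [126076/6081 -442681/6081; -442681/6081 2257003/6081]
step 1: K = P̄·Hᵀ·S⁻¹ = [-2598966/4855969 442681/4855969; 3455768/14567907 6493856/14567907]
step 1: x' = x̄ + K·y = [-5368257/4855969, -12775843/14567907]
step 1: P' = (I − K·H)·P̄ = [7796898/4855969 -3455768/4855969; -3455768/4855969 11677508/14567907]
step 2: x̄ = F·x = [61090156/14567907, 3328928/4855969]
step 2: P̄ = F·P·Fᵀ + Q = [174557837/14567907 79229182/4855969; 79229182/4855969 186832306/4855969]
step 2: y = z − H·x̄ = [46522249/14567907, -51927910/14567907]
step 2: S = H·P̄·Hᵀ + R = [218261558/14567907 -649932929/14567907; -649932929/14567907 3396431507/14567907]
step 2: K = P̄·Hᵀ·S⁻¹ = [-3900375558/7296807065 649932929/7296807065; 5200630408/21890421195 9752049646/21890421195]
step 2: x' = x̄ + K·y = [15826513744/7296807065, -3146891684/21890421195]
step 2: P' = (I − K·H)·P̄ = [11701126674/7296807065 -5200630408/7296807065; -5200630408/7296807065 17552995258/21890421195]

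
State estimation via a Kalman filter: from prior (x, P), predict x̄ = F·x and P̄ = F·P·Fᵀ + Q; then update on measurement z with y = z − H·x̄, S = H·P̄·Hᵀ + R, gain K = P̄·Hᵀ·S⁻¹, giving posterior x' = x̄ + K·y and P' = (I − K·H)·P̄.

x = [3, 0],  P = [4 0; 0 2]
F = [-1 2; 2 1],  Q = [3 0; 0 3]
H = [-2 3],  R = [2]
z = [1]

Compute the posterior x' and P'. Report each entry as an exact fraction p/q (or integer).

x' = [3/13, 7/13]
P' = [2721/299 1786/299; 1786/299 1238/299]

x̄ = F·x = [-3, 6]
P̄ = F·P·Fᵀ + Q = [15 -4; -4 21]
y = z − H·x̄ = [-23]
S = H·P̄·Hᵀ + R = [299]
K = P̄·Hᵀ·S⁻¹ = [-42/299; 71/299]
x' = x̄ + K·y = [3/13, 7/13]
P' = (I − K·H)·P̄ = [2721/299 1786/299; 1786/299 1238/299]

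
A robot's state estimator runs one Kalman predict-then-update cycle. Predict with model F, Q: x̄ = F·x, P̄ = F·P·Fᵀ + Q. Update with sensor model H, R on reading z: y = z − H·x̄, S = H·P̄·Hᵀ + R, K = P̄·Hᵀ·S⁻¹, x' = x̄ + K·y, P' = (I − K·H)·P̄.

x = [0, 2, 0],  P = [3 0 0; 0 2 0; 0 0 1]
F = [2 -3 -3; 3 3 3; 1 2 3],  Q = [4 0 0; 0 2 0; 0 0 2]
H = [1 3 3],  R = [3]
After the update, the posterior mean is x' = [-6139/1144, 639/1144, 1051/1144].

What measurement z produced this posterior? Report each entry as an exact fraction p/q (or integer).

z = [-1]

x̄ = F·x = [-6, 6, 4]
P̄ = F·P·Fᵀ + Q = [43 -9 -15; -9 56 30; -15 30 22]
S = H·P̄·Hᵀ + R = [1144]
K = P̄·Hᵀ·S⁻¹ = [-29/1144; 249/1144; 141/1144]
x' − x̄ = [725/1144, -6225/1144, -3525/1144] = K·y
y = (KᵀK)⁻¹·Kᵀ·(x' − x̄) = [-25]
z = y + H·x̄ = [-25] + [24] = [-1]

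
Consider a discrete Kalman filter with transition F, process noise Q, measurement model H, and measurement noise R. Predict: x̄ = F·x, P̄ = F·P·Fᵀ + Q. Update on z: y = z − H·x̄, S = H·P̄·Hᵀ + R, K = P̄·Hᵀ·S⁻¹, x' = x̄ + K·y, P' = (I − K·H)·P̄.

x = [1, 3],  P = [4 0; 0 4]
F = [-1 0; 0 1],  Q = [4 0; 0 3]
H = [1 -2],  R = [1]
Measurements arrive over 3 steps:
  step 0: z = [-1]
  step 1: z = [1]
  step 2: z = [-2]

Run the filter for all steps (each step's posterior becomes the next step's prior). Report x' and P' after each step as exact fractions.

step 0: x̄ = F·x = [-1, 3]
step 0: P̄ = F·P·Fᵀ + Q = [8 0; 0 7]
step 0: y = z − H·x̄ = [6]
step 0: S = H·P̄·Hᵀ + R = [37]
step 0: K = P̄·Hᵀ·S⁻¹ = [8/37; -14/37]
step 0: x' = x̄ + K·y = [11/37, 27/37]
step 0: P' = (I − K·H)·P̄ = [232/37 112/37; 112/37 63/37]
step 1: x̄ = F·x = [-11/37, 27/37]
step 1: P̄ = F·P·Fᵀ + Q = [380/37 -112/37; -112/37 174/37]
step 1: y = z − H·x̄ = [102/37]
step 1: S = H·P̄·Hᵀ + R = [1561/37]
step 1: K = P̄·Hᵀ·S⁻¹ = [604/1561; -460/1561]
step 1: x' = x̄ + K·y = [1201/1561, -129/1561]
step 1: P' = (I − K·H)·P̄ = [6172/1561 2784/1561; 2784/1561 1622/1561]
step 2: x̄ = F·x = [-1201/1561, -129/1561]
step 2: P̄ = F·P·Fᵀ + Q = [12416/1561 -2784/1561; -2784/1561 6305/1561]
step 2: y = z − H·x̄ = [-2179/1561]
step 2: S = H·P̄·Hᵀ + R = [50333/1561]
step 2: K = P̄·Hᵀ·S⁻¹ = [17984/50333; -15394/50333]
step 2: x' = x̄ + K·y = [-63829/50333, 17329/50333]
step 2: P' = (I − K·H)·P̄ = [193152/50333 87584/50333; 87584/50333 51489/50333]

step 0: x' = [11/37, 27/37], P' = [232/37 112/37; 112/37 63/37]
step 1: x' = [1201/1561, -129/1561], P' = [6172/1561 2784/1561; 2784/1561 1622/1561]
step 2: x' = [-63829/50333, 17329/50333], P' = [193152/50333 87584/50333; 87584/50333 51489/50333]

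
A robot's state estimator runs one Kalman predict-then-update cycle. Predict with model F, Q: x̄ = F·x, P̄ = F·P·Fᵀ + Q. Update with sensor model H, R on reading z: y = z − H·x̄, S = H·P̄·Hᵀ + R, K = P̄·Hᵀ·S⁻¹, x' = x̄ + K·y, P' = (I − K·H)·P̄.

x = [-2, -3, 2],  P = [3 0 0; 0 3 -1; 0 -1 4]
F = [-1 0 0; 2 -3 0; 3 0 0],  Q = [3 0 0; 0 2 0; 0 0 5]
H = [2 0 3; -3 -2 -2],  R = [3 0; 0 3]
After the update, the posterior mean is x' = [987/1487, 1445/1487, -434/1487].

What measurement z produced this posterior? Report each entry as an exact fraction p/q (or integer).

z = [1, -3]

x̄ = F·x = [2, 5, -6]
P̄ = F·P·Fᵀ + Q = [6 -6 -9; -6 41 18; -9 18 32]
S = H·P̄·Hᵀ + R = [207 -195; -195 313]
K = P̄·Hᵀ·S⁻¹ = [-785/8922 -49/2974; -353/1487 -695/1487; 1131/2974 11/2974]
x' − x̄ = [-1987/1487, -5990/1487, 8488/1487] = K·y
y = (KᵀK)⁻¹·Kᵀ·(x' − x̄) = [15, 1]
z = y + H·x̄ = [15, 1] + [-14, -4] = [1, -3]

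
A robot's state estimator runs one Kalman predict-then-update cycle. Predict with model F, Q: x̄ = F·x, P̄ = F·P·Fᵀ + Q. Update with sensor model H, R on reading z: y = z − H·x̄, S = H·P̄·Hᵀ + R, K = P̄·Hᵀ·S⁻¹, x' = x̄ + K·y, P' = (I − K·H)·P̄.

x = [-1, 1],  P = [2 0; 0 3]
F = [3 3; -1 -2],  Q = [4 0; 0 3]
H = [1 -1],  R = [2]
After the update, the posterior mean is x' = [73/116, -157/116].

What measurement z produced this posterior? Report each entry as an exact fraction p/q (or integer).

z = [2]

x̄ = F·x = [0, -1]
P̄ = F·P·Fᵀ + Q = [49 -24; -24 17]
S = H·P̄·Hᵀ + R = [116]
K = P̄·Hᵀ·S⁻¹ = [73/116; -41/116]
x' − x̄ = [73/116, -41/116] = K·y
y = (KᵀK)⁻¹·Kᵀ·(x' − x̄) = [1]
z = y + H·x̄ = [1] + [1] = [2]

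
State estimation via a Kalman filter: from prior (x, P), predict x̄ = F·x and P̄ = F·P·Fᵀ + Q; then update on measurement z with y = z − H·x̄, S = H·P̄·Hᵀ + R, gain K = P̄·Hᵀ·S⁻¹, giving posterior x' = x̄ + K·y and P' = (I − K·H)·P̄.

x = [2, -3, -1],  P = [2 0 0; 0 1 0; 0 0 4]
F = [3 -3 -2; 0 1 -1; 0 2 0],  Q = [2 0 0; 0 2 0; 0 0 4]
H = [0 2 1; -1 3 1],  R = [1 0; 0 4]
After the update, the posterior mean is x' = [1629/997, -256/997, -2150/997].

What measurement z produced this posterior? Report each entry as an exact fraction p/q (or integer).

x̄ = F·x = [17, -2, -6]
P̄ = F·P·Fᵀ + Q = [45 5 -6; 5 7 2; -6 2 8]
S = H·P̄·Hᵀ + R = [45 56; 56 114]
K = P̄·Hᵀ·S⁻¹ = [1236/997 -922/997; 408/997 -43/997; 124/997 114/997]
x' − x̄ = [-15320/997, 1738/997, 3832/997] = K·y
y = (KᵀK)⁻¹·Kᵀ·(x' − x̄) = [7, 26]
z = y + H·x̄ = [7, 26] + [-10, -29] = [-3, -3]

z = [-3, -3]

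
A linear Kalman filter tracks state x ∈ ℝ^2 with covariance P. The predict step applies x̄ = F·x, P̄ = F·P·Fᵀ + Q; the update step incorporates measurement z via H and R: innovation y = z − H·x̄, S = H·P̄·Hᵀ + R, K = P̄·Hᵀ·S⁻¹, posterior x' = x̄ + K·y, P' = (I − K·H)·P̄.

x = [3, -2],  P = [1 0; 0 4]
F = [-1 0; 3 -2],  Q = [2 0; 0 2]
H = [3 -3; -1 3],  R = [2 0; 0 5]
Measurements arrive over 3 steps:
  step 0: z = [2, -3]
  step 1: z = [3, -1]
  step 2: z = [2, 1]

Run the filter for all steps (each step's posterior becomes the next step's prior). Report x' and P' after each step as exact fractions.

step 0: x̄ = F·x = [-3, 13]
step 0: P̄ = F·P·Fᵀ + Q = [3 -3; -3 27]
step 0: y = z − H·x̄ = [50, -45]
step 0: S = H·P̄·Hᵀ + R = [326 -288; -288 269]
step 0: K = P̄·Hᵀ·S⁻¹ = [693/2375 636/2375; -9/2375 732/2375]
step 0: x' = x̄ + K·y = [-219/475, -503/475]
step 0: P' = (I − K·H)·P̄ = [2283/2375 1821/2375; 1821/2375 1827/2375]
step 1: x̄ = F·x = [219/475, 349/475]
step 1: P̄ = F·P·Fᵀ + Q = [7033/2375 -3207/2375; -3207/2375 10753/2375]
step 1: y = z − H·x̄ = [363/95, -1303/475]
step 1: S = H·P̄·Hᵀ + R = [8902/95 -31272/475; -31272/475 134927/2375]
step 1: K = P̄·Hᵀ·S⁻¹ = [324408/1174643 230954/1174643; -22164/1174643 283074/1174643]
step 1: x' = x̄ + K·y = [1147609/1174643, 1847/1174643]
step 1: P' = (I − K·H)·P̄ = [901793/1174643 685521/1174643; 685521/1174643 700297/1174643]
step 2: x̄ = F·x = [-1147609/1174643, 3439133/1174643]
step 2: P̄ = F·P·Fᵀ + Q = [3251079/1174643 -1334337/1174643; -1334337/1174643 5040359/1174643]
step 2: y = z − H·x̄ = [16109512/1174643, -10290365/1174643]
step 2: S = H·P̄·Hᵀ + R = [100990294/1174643 -71128512/1174643; -71128512/1174643 62493547/1174643]
step 2: K = P̄·Hᵀ·S⁻¹ = [146301516/532917859 104656806/532917859; -10506588/532917859 128366310/532917859]
step 2: x' = x̄ + K·y = [568945597/532917859, 291648787/532917859]
step 2: P' = (I − K·H)·P̄ = [407943531/532917859 310409187/532917859; 310409187/532917859 317413579/532917859]

step 0: x' = [-219/475, -503/475], P' = [2283/2375 1821/2375; 1821/2375 1827/2375]
step 1: x' = [1147609/1174643, 1847/1174643], P' = [901793/1174643 685521/1174643; 685521/1174643 700297/1174643]
step 2: x' = [568945597/532917859, 291648787/532917859], P' = [407943531/532917859 310409187/532917859; 310409187/532917859 317413579/532917859]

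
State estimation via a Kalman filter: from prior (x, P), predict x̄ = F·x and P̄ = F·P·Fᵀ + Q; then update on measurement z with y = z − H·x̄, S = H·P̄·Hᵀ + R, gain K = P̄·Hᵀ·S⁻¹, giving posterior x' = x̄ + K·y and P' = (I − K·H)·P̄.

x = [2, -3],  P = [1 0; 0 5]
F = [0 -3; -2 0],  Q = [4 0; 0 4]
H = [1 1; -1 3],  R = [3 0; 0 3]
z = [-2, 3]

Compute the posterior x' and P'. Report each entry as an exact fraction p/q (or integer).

x̄ = F·x = [9, -4]
P̄ = F·P·Fᵀ + Q = [49 0; 0 8]
y = z − H·x̄ = [-7, 24]
S = H·P̄·Hᵀ + R = [60 -25; -25 124]
K = P̄·Hᵀ·S⁻¹ = [4851/6815 -343/1363; 1592/6815 328/1363]
x' = x̄ + K·y = [-13782/6815, 956/6815]
P' = (I − K·H)·P̄ = [12201/6815 2352/6815; 2352/6815 2424/6815]

x' = [-13782/6815, 956/6815]
P' = [12201/6815 2352/6815; 2352/6815 2424/6815]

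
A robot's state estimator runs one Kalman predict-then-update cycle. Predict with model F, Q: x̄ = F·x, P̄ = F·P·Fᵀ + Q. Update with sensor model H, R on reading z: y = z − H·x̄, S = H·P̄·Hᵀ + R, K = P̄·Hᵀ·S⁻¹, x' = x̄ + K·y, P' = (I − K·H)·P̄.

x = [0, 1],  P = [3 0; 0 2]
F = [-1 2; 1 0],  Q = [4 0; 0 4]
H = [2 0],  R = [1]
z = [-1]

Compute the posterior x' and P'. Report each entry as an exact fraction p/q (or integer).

x' = [-28/61, 30/61]
P' = [15/61 -3/61; -3/61 391/61]

x̄ = F·x = [2, 0]
P̄ = F·P·Fᵀ + Q = [15 -3; -3 7]
y = z − H·x̄ = [-5]
S = H·P̄·Hᵀ + R = [61]
K = P̄·Hᵀ·S⁻¹ = [30/61; -6/61]
x' = x̄ + K·y = [-28/61, 30/61]
P' = (I − K·H)·P̄ = [15/61 -3/61; -3/61 391/61]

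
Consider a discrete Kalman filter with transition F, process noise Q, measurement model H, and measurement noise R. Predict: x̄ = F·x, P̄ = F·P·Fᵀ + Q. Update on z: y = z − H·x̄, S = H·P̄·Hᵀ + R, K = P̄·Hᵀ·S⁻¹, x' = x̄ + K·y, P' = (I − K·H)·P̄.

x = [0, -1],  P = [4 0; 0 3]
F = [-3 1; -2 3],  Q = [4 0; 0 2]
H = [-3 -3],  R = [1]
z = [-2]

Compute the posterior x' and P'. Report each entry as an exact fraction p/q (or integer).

x̄ = F·x = [-1, -3]
P̄ = F·P·Fᵀ + Q = [43 33; 33 45]
y = z − H·x̄ = [-14]
S = H·P̄·Hᵀ + R = [1387]
K = P̄·Hᵀ·S⁻¹ = [-12/73; -234/1387]
x' = x̄ + K·y = [95/73, -885/1387]
P' = (I − K·H)·P̄ = [403/73 -399/73; -399/73 7659/1387]

x' = [95/73, -885/1387]
P' = [403/73 -399/73; -399/73 7659/1387]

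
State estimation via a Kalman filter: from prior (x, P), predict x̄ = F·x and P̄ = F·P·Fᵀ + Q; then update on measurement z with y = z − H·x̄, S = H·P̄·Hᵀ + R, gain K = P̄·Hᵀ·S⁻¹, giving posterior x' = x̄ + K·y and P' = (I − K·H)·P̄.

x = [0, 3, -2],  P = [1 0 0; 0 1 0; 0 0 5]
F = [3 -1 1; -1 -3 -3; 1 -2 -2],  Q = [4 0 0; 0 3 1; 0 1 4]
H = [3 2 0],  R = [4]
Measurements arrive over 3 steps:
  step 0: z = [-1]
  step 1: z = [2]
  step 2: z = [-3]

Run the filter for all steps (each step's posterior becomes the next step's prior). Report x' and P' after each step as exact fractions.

step 0: x' = [-595/227, 739/227, 686/227], P' = [3584/227 -5322/227 -2674/227; -5322/227 8125/227 4125/227; -2674/227 4125/227 3334/227]
step 1: x' = [2538334/1881181, -1952976/1881181, -1619595/1881181], P' = [29564496/1881181 -43741430/1881181 -23488186/1881181; -43741430/1881181 66584447/1881181 36149599/1881181; -23488186/1881181 36149599/1881181 28871136/1881181]
step 2: x' = [1168644481/3129932897, -6429527087/3129932897, -2681002148/3129932897], P' = [227748065424/15649664485 -336675372934/15649664485 -179516572554/15649664485; -336675372934/15649664485 513235111359/15649664485 276985665079/15649664485; -179516572554/15649664485 276985665079/15649664485 226458001384/15649664485]

step 0: x̄ = F·x = [-5, -3, -2]
step 0: P̄ = F·P·Fᵀ + Q = [19 -15 -5; -15 58 36; -5 36 29]
step 0: y = z − H·x̄ = [20]
step 0: S = H·P̄·Hᵀ + R = [227]
step 0: K = P̄·Hᵀ·S⁻¹ = [27/227; 71/227; 57/227]
step 0: x' = x̄ + K·y = [-595/227, 739/227, 686/227]
step 0: P' = (I − K·H)·P̄ = [3584/227 -5322/227 -2674/227; -5322/227 8125/227 4125/227; -2674/227 4125/227 3334/227]
step 1: x̄ = F·x = [-1838/227, -3680/227, -3445/227]
step 1: P̄ = F·P·Fᵀ + Q = [52261/227 72937/227 70958/227; 72937/227 133670/227 122893/227; 70958/227 122893/227 115312/227]
step 1: y = z − H·x̄ = [13328/227]
step 1: S = H·P̄·Hᵀ + R = [1881181/227]
step 1: K = P̄·Hᵀ·S⁻¹ = [302657/1881181; 486151/1881181; 458660/1881181]
step 1: x' = x̄ + K·y = [2538334/1881181, -1952976/1881181, -1619595/1881181]
step 1: P' = (I − K·H)·P̄ = [29564496/1881181 -43741430/1881181 -23488186/1881181; -43741430/1881181 66584447/1881181 36149599/1881181; -23488186/1881181 36149599/1881181 28871136/1881181]
step 2: x̄ = F·x = [7948383/1881181, 8179379/1881181, 9683476/1881181]
step 2: P̄ = F·P·Fᵀ + Q = [418281037/1881181 609259745/1881181 587751050/1881181; 609259745/1881181 1141623372/1881181 1046074987/1881181; 587751050/1881181 1046074987/1881181 977026808/1881181]
step 2: y = z − H·x̄ = [-45847450/1881181]
step 2: S = H·P̄·Hᵀ + R = [15649664485/1881181]
step 2: K = P̄·Hᵀ·S⁻¹ = [2473362601/15649664485; 4111025979/15649664485; 3855403124/15649664485]
step 2: x' = x̄ + K·y = [1168644481/3129932897, -6429527087/3129932897, -2681002148/3129932897]
step 2: P' = (I − K·H)·P̄ = [227748065424/15649664485 -336675372934/15649664485 -179516572554/15649664485; -336675372934/15649664485 513235111359/15649664485 276985665079/15649664485; -179516572554/15649664485 276985665079/15649664485 226458001384/15649664485]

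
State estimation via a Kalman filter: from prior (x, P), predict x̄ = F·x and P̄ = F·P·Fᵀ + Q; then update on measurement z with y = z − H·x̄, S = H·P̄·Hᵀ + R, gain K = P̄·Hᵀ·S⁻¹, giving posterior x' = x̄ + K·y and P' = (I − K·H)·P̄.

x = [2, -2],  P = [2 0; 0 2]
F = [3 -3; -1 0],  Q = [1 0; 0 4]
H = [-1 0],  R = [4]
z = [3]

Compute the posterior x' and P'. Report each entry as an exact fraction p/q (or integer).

x̄ = F·x = [12, -2]
P̄ = F·P·Fᵀ + Q = [37 -6; -6 6]
y = z − H·x̄ = [15]
S = H·P̄·Hᵀ + R = [41]
K = P̄·Hᵀ·S⁻¹ = [-37/41; 6/41]
x' = x̄ + K·y = [-63/41, 8/41]
P' = (I − K·H)·P̄ = [148/41 -24/41; -24/41 210/41]

x' = [-63/41, 8/41]
P' = [148/41 -24/41; -24/41 210/41]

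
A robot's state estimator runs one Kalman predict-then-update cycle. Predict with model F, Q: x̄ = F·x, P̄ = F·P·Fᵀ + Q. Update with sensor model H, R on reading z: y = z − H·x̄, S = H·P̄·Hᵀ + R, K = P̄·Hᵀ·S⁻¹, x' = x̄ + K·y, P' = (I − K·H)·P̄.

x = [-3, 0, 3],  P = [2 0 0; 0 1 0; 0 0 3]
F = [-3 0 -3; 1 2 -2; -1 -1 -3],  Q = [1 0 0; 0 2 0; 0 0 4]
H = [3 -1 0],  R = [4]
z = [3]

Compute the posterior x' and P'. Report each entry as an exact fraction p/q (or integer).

x̄ = F·x = [0, -9, -6]
P̄ = F·P·Fᵀ + Q = [46 12 33; 12 20 14; 33 14 34]
y = z − H·x̄ = [-6]
S = H·P̄·Hᵀ + R = [366]
K = P̄·Hᵀ·S⁻¹ = [21/61; 8/183; 85/366]
x' = x̄ + K·y = [-126/61, -565/61, -451/61]
P' = (I − K·H)·P̄ = [160/61 396/61 228/61; 396/61 3532/183 1882/183; 228/61 1882/183 5219/366]

x' = [-126/61, -565/61, -451/61]
P' = [160/61 396/61 228/61; 396/61 3532/183 1882/183; 228/61 1882/183 5219/366]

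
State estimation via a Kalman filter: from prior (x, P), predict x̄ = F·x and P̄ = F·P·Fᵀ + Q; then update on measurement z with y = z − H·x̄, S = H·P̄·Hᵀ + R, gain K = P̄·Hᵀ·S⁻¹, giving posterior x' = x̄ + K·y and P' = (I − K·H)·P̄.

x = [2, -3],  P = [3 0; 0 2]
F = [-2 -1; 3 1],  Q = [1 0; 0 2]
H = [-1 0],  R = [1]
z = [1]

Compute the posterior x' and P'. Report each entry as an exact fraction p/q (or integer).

x' = [-1, 3]
P' = [15/16 -5/4; -5/4 6]

x̄ = F·x = [-1, 3]
P̄ = F·P·Fᵀ + Q = [15 -20; -20 31]
y = z − H·x̄ = [0]
S = H·P̄·Hᵀ + R = [16]
K = P̄·Hᵀ·S⁻¹ = [-15/16; 5/4]
x' = x̄ + K·y = [-1, 3]
P' = (I − K·H)·P̄ = [15/16 -5/4; -5/4 6]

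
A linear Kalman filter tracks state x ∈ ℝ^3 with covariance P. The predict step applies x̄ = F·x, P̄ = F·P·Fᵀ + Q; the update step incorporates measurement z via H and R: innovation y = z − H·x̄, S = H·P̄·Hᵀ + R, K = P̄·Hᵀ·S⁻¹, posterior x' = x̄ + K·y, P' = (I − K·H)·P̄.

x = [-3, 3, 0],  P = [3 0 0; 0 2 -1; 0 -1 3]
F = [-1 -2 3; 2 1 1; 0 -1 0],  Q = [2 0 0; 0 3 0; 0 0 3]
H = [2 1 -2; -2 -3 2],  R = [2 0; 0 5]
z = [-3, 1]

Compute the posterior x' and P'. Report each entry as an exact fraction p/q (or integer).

x̄ = F·x = [-3, -3, -3]
P̄ = F·P·Fᵀ + Q = [52 -2 7; -2 18 -1; 7 -1 5]
y = z − H·x̄ = [0, -8]
S = H·P̄·Hᵀ + R = [188 -218; -218 327]
K = P̄·Hᵀ·S⁻¹ = [3/4 53/218; -7/16 -393/872; 7/128 233/6976]
x' = x̄ + K·y = [-539/109, 66/109, -2849/872]
P' = (I − K·H)·P̄ = [700/109 -148/109 2177/436; -148/109 341/218 -241/1744; 2177/436 -241/1744 67937/13952]

x' = [-539/109, 66/109, -2849/872]
P' = [700/109 -148/109 2177/436; -148/109 341/218 -241/1744; 2177/436 -241/1744 67937/13952]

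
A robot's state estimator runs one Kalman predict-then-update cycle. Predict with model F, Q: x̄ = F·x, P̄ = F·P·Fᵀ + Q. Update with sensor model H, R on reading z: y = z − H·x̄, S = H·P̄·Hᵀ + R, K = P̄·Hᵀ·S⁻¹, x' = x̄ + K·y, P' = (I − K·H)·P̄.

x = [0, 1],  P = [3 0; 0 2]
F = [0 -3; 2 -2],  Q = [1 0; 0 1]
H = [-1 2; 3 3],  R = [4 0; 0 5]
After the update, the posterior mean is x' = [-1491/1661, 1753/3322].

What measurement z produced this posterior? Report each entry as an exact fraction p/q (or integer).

x̄ = F·x = [-3, -2]
P̄ = F·P·Fᵀ + Q = [19 12; 12 21]
S = H·P̄·Hᵀ + R = [59 105; 105 581]
K = P̄·Hᵀ·S⁻¹ = [-490/1661 2481/11627; 1005/3322 2691/23254]
x' − x̄ = [3492/1661, 8397/3322] = K·y
y = (KᵀK)⁻¹·Kᵀ·(x' − x̄) = [3, 14]
z = y + H·x̄ = [3, 14] + [-1, -15] = [2, -1]

z = [2, -1]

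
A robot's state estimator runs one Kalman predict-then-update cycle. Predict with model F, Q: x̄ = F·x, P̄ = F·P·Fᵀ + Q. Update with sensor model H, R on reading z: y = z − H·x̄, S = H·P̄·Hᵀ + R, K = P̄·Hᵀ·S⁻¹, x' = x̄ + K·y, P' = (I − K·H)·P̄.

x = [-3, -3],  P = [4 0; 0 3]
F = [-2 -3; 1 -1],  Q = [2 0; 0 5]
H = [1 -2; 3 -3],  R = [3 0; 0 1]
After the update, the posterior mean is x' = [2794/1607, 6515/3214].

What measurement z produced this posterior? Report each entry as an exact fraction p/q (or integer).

x̄ = F·x = [15, 0]
P̄ = F·P·Fᵀ + Q = [45 1; 1 12]
S = H·P̄·Hᵀ + R = [92 198; 198 496]
K = P̄·Hᵀ·S⁻¹ = [-1202/1607 1815/3214; -2437/3214 759/3214]
x' − x̄ = [-21311/1607, 6515/3214] = K·y
y = (KᵀK)⁻¹·Kᵀ·(x' − x̄) = [-17, -46]
z = y + H·x̄ = [-17, -46] + [15, 45] = [-2, -1]

z = [-2, -1]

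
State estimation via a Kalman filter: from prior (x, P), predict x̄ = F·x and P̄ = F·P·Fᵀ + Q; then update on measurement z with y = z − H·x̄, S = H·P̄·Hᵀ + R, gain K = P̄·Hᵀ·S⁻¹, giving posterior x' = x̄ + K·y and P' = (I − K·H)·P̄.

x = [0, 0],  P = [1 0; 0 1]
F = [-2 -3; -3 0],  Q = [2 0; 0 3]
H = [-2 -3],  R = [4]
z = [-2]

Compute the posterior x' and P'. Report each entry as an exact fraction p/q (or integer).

x' = [24/61, 24/61]
P' = [339/61 -210/61; -210/61 156/61]

x̄ = F·x = [0, 0]
P̄ = F·P·Fᵀ + Q = [15 6; 6 12]
y = z − H·x̄ = [-2]
S = H·P̄·Hᵀ + R = [244]
K = P̄·Hᵀ·S⁻¹ = [-12/61; -12/61]
x' = x̄ + K·y = [24/61, 24/61]
P' = (I − K·H)·P̄ = [339/61 -210/61; -210/61 156/61]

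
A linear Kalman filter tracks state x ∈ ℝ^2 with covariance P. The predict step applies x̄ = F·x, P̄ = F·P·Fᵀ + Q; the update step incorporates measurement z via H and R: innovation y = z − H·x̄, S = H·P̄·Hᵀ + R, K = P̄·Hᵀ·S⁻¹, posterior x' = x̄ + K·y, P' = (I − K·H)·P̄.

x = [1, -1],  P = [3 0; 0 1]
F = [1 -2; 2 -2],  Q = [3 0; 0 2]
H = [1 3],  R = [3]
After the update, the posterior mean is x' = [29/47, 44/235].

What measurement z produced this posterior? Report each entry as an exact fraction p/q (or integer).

x̄ = F·x = [3, 4]
P̄ = F·P·Fᵀ + Q = [10 10; 10 18]
S = H·P̄·Hᵀ + R = [235]
K = P̄·Hᵀ·S⁻¹ = [8/47; 64/235]
x' − x̄ = [-112/47, -896/235] = K·y
y = (KᵀK)⁻¹·Kᵀ·(x' − x̄) = [-14]
z = y + H·x̄ = [-14] + [15] = [1]

z = [1]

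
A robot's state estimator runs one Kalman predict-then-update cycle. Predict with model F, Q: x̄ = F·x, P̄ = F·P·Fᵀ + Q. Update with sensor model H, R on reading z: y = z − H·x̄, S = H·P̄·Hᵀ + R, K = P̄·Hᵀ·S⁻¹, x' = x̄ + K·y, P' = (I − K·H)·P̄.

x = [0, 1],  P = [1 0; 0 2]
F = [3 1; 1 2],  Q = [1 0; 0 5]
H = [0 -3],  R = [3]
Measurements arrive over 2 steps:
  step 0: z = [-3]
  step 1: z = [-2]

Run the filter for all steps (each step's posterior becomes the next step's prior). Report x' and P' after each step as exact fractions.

step 0: x̄ = F·x = [1, 2]
step 0: P̄ = F·P·Fᵀ + Q = [12 7; 7 14]
step 0: y = z − H·x̄ = [3]
step 0: S = H·P̄·Hᵀ + R = [129]
step 0: K = P̄·Hᵀ·S⁻¹ = [-7/43; -14/43]
step 0: x' = x̄ + K·y = [22/43, 44/43]
step 0: P' = (I − K·H)·P̄ = [369/43 7/43; 7/43 14/43]
step 1: x̄ = F·x = [110/43, 110/43]
step 1: P̄ = F·P·Fᵀ + Q = [3420/43 1184/43; 1184/43 668/43]
step 1: y = z − H·x̄ = [244/43]
step 1: S = H·P̄·Hᵀ + R = [6141/43]
step 1: K = P̄·Hᵀ·S⁻¹ = [-1184/2047; -668/2047]
step 1: x' = x̄ + K·y = [-1482/2047, 1446/2047]
step 1: P' = (I − K·H)·P̄ = [65004/2047 1184/2047; 1184/2047 668/2047]

step 0: x' = [22/43, 44/43], P' = [369/43 7/43; 7/43 14/43]
step 1: x' = [-1482/2047, 1446/2047], P' = [65004/2047 1184/2047; 1184/2047 668/2047]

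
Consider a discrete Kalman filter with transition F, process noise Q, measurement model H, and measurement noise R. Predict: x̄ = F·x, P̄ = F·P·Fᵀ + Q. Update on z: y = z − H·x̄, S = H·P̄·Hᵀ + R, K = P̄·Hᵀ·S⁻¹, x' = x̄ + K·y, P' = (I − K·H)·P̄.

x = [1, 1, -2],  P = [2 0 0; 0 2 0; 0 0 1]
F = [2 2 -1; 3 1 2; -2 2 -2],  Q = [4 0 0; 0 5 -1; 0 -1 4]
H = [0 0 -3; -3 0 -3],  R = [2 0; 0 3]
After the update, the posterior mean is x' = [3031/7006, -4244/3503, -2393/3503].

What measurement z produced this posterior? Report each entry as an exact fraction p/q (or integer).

z = [2, 1]

x̄ = F·x = [6, 0, 4]
P̄ = F·P·Fᵀ + Q = [21 14 2; 14 29 -13; 2 -13 24]
S = H·P̄·Hᵀ + R = [218 234; 234 444]
K = P̄·Hᵀ·S⁻¹ = [2247/7006 -2273/7006; 3003/7006 -815/3503; -1143/3503 -13/3503]
x' − x̄ = [-39005/7006, -4244/3503, -16405/3503] = K·y
y = (KᵀK)⁻¹·Kᵀ·(x' − x̄) = [14, 31]
z = y + H·x̄ = [14, 31] + [-12, -30] = [2, 1]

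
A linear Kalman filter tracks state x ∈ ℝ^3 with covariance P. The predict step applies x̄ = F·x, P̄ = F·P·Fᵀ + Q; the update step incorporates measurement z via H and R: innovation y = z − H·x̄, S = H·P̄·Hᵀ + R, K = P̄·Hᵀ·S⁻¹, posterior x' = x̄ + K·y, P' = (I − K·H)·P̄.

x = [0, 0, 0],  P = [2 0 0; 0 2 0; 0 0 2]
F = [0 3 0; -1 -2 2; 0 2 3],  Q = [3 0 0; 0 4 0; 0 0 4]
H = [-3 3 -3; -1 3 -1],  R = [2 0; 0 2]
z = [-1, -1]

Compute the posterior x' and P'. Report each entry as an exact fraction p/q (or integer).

x' = [1005/7472, -605/1868, -459/3736]
P' = [46533/14944 147/3736 -22323/7472; 147/3736 497/934 1115/1868; -22323/7472 1115/1868 14277/3736]

x̄ = F·x = [0, 0, 0]
P̄ = F·P·Fᵀ + Q = [21 -12 12; -12 22 4; 12 4 30]
y = z − H·x̄ = [-1, -1]
S = H·P̄·Hᵀ + R = [1019 519; 519 323]
K = P̄·Hᵀ·S⁻¹ = [-3897/29888 -123/29888; -1167/7472 3587/7472; -5313/14944 7149/14944]
x' = x̄ + K·y = [1005/7472, -605/1868, -459/3736]
P' = (I − K·H)·P̄ = [46533/14944 147/3736 -22323/7472; 147/3736 497/934 1115/1868; -22323/7472 1115/1868 14277/3736]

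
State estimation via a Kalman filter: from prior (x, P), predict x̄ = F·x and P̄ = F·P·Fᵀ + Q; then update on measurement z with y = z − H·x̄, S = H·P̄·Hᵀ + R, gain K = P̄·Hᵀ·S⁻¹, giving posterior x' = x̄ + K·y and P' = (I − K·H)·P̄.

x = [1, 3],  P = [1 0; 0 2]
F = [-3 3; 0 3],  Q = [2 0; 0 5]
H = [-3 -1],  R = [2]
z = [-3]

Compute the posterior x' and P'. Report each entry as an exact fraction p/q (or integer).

x' = [-78/197, 849/197]
P' = [401/394 -993/394; -993/394 3133/394]

x̄ = F·x = [6, 9]
P̄ = F·P·Fᵀ + Q = [29 18; 18 23]
y = z − H·x̄ = [24]
S = H·P̄·Hᵀ + R = [394]
K = P̄·Hᵀ·S⁻¹ = [-105/394; -77/394]
x' = x̄ + K·y = [-78/197, 849/197]
P' = (I − K·H)·P̄ = [401/394 -993/394; -993/394 3133/394]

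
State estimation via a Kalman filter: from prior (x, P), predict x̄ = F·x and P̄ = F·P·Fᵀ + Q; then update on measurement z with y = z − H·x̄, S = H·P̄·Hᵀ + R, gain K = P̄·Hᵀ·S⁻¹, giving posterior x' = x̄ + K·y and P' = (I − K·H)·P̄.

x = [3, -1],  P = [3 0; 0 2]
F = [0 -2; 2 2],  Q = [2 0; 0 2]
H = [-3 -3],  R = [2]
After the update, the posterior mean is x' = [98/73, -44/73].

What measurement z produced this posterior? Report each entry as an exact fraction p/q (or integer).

z = [-2]

x̄ = F·x = [2, 4]
P̄ = F·P·Fᵀ + Q = [10 -8; -8 22]
S = H·P̄·Hᵀ + R = [146]
K = P̄·Hᵀ·S⁻¹ = [-3/73; -21/73]
x' − x̄ = [-48/73, -336/73] = K·y
y = (KᵀK)⁻¹·Kᵀ·(x' − x̄) = [16]
z = y + H·x̄ = [16] + [-18] = [-2]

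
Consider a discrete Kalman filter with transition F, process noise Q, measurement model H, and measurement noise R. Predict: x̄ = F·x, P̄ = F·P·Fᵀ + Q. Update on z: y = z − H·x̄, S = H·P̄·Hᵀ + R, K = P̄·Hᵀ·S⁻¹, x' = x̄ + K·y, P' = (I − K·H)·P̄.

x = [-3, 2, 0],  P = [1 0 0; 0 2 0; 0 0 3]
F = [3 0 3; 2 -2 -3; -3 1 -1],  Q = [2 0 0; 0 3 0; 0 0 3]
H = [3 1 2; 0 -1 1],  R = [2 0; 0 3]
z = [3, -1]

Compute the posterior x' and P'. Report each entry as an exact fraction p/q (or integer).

x' = [-309/1727, 162/157, 1864/1727]
P' = [13570/1727 -1188/157 -25821/3454; -1188/157 1376/157 2125/314; -25821/3454 2125/314 13177/1727]

x̄ = F·x = [-9, -10, 11]
P̄ = F·P·Fᵀ + Q = [38 -21 -18; -21 42 -1; -18 -1 17]
y = z − H·x̄ = [18, -22]
S = H·P̄·Hᵀ + R = [108 2; 2 64]
K = P̄·Hᵀ·S⁻¹ = [1821/3454 105/3454; -63/314 -209/314; -345/1727 993/3454]
x' = x̄ + K·y = [-309/1727, 162/157, 1864/1727]
P' = (I − K·H)·P̄ = [13570/1727 -1188/157 -25821/3454; -1188/157 1376/157 2125/314; -25821/3454 2125/314 13177/1727]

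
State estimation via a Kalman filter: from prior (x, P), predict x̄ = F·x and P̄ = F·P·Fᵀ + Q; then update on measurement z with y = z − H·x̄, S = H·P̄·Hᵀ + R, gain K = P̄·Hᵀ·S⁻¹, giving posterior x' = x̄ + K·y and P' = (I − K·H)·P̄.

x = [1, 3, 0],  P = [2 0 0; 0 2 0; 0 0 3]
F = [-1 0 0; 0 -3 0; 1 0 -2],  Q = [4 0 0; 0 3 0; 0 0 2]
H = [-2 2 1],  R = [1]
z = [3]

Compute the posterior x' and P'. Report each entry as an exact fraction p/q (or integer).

x' = [-55/19, -63/19, 493/133]
P' = [86/19 84/19 2/19; 84/19 147/19 -120/19; 2/19 -120/19 1728/133]

x̄ = F·x = [-1, -9, 1]
P̄ = F·P·Fᵀ + Q = [6 0 -2; 0 21 0; -2 0 16]
y = z − H·x̄ = [18]
S = H·P̄·Hᵀ + R = [133]
K = P̄·Hᵀ·S⁻¹ = [-2/19; 6/19; 20/133]
x' = x̄ + K·y = [-55/19, -63/19, 493/133]
P' = (I − K·H)·P̄ = [86/19 84/19 2/19; 84/19 147/19 -120/19; 2/19 -120/19 1728/133]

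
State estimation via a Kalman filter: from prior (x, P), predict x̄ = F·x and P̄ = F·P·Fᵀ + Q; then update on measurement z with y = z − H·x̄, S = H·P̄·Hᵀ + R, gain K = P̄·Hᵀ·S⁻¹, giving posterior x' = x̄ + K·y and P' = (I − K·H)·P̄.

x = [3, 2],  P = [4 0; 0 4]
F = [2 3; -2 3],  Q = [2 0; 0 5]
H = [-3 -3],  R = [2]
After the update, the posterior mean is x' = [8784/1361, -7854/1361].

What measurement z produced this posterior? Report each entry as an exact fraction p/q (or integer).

x̄ = F·x = [12, 0]
P̄ = F·P·Fᵀ + Q = [54 20; 20 57]
S = H·P̄·Hᵀ + R = [1361]
K = P̄·Hᵀ·S⁻¹ = [-222/1361; -231/1361]
x' − x̄ = [-7548/1361, -7854/1361] = K·y
y = (KᵀK)⁻¹·Kᵀ·(x' − x̄) = [34]
z = y + H·x̄ = [34] + [-36] = [-2]

z = [-2]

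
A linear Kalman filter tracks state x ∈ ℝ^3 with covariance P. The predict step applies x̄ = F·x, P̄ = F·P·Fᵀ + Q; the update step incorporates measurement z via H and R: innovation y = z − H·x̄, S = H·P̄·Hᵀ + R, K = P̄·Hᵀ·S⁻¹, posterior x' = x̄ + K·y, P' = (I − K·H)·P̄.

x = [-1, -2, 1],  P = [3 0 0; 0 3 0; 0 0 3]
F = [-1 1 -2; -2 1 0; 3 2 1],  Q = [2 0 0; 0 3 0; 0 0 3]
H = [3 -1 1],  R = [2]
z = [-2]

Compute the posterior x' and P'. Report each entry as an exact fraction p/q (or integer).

x' = [9/23, -39/161, -576/161]
P' = [208/23 225/23 -387/23; 225/23 2889/161 -1842/161; -387/23 -1842/161 6345/161]

x̄ = F·x = [-3, 0, -6]
P̄ = F·P·Fᵀ + Q = [20 9 -9; 9 18 -12; -9 -12 45]
y = z − H·x̄ = [13]
S = H·P̄·Hᵀ + R = [161]
K = P̄·Hᵀ·S⁻¹ = [6/23; -3/161; 30/161]
x' = x̄ + K·y = [9/23, -39/161, -576/161]
P' = (I − K·H)·P̄ = [208/23 225/23 -387/23; 225/23 2889/161 -1842/161; -387/23 -1842/161 6345/161]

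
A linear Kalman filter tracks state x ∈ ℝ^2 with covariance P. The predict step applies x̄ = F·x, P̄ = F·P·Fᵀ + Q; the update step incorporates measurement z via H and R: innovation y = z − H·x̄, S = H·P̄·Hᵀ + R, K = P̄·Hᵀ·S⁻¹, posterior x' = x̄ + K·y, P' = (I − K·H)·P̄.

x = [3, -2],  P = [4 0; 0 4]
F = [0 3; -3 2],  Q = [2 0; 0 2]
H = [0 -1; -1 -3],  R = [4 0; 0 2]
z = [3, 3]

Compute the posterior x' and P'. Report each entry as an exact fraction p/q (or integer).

x' = [1386/533, -1043/533]
P' = [7049/533 -2190/533; -2190/533 792/533]

x̄ = F·x = [-6, -13]
P̄ = F·P·Fᵀ + Q = [38 24; 24 54]
y = z − H·x̄ = [-10, -42]
S = H·P̄·Hᵀ + R = [58 186; 186 670]
K = P̄·Hᵀ·S⁻¹ = [1095/1066 -479/1066; -198/533 -93/533]
x' = x̄ + K·y = [1386/533, -1043/533]
P' = (I − K·H)·P̄ = [7049/533 -2190/533; -2190/533 792/533]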